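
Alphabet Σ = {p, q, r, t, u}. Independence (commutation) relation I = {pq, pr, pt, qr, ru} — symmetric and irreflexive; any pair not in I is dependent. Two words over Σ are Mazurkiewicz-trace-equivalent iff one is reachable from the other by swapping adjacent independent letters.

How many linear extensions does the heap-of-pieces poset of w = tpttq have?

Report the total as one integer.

drop 0:t onto floor
drop 1:p onto floor
drop 2:t onto {0:t}
drop 3:t onto {2:t}
drop 4:q onto {3:t}
ground layer = {0:t, 1:p}
drop-orders for the pieces not yet dropped (sum over which currently-grounded one goes next):
  1 to go: {1} 1  {4} 1
  2 to go: {1,4} 2  {3,4} 1
  3 to go: {1,3,4} 3  {2,3,4} 1
  if 0:t drops first: 4 orders
  if 1:p drops first: 1 orders
heap linearizations: 5

5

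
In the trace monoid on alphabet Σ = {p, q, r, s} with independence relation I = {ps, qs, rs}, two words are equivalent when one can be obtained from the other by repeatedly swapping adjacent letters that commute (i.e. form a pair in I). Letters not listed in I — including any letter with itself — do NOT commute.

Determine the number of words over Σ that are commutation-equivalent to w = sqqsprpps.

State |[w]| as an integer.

drop 0:s onto floor
drop 1:q onto floor
drop 2:q onto {1:q}
drop 3:s onto {0:s}
drop 4:p onto {2:q}
drop 5:r onto {4:p}
drop 6:p onto {5:r}
drop 7:p onto {6:p}
drop 8:s onto {3:s}
ground layer = {0:s, 1:q}
drop-orders for the pieces not yet dropped (sum over which currently-grounded one goes next):
  1 to go: {7} 1  {8} 1
  2 to go: {3,8} 1  {6,7} 1  {7,8} 2
  3 to go: {0,3,8} 1  {3,7,8} 3  {5,6,7} 1  {6,7,8} 3
  4 to go: {0,3,7,8} 4  {3,6,7,8} 6  {4,5,6,7} 1  {5,6,7,8} 4
  5 to go: {0,3,6,7,8} 10  {2,4,5,6,7} 1  {3,5,6,7,8} 10  {4,5,6,7,8} 5
  6 to go: {0,3,5,6,7,8} 20  {1,2,4,5,6,7} 1  {2,4,5,6,7,8} 6  {3,4,5,6,7,8} 15
  7 to go: {0,3,4,5,6,7,8} 35  {1,2,4,5,6,7,8} 7  {2,3,4,5,6,7,8} 21
  if 0:s drops first: 28 orders
  if 1:q drops first: 56 orders
heap linearizations: 84

84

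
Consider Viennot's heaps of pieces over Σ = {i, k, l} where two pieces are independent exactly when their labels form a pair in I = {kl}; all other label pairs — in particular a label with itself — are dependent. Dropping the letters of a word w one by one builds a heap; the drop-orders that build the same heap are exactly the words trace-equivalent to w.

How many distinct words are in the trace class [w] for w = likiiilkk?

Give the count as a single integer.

3

piece 0:l — minimal
piece 1:i rests on {0:l}
piece 2:k rests on {1:i}
piece 3:i rests on {2:k}
piece 4:i rests on {3:i}
piece 5:i rests on {4:i}
piece 6:l rests on {5:i}
piece 7:k rests on {5:i}
piece 8:k rests on {7:k}
minimal pieces: {0:l}
ways to finish when only these pieces remain (= sum over removing one remaining piece with nothing left below it):
  1 left: {6}→1  {8}→1
  2 left: {6,8}→2  {7,8}→1
  3 left: {6,7,8}→3
  4 left: {5,6,7,8}→3
  5 left: {4,5,6,7,8}→3
  6 left: {3,4,5,6,7,8}→3
  7 left: {2,3,4,5,6,7,8}→3
  placing 0:l first → 3 extensions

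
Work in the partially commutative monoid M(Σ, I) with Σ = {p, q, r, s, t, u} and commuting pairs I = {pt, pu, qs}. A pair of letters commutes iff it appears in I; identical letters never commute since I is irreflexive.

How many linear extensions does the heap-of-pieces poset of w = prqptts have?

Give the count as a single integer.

3

0(p) covers ∅
1(r) covers 0:p
2(q) covers 1:r
3(p) covers 2:q
4(t) covers 2:q
5(t) covers 4:t
6(s) covers 3:p, 5:t
floor of heap: 0:p
completions by unplaced set U, small U first (add the entries for U minus each lowest piece of U):
  |U|=1: {6}:1
  |U|=2: {3,6}:1  {5,6}:1
  |U|=3: {3,5,6}:2  {4,5,6}:1
  |U|=4: {3,4,5,6}:3
  |U|=5: {2,3,4,5,6}:3
  start at 0(p): 3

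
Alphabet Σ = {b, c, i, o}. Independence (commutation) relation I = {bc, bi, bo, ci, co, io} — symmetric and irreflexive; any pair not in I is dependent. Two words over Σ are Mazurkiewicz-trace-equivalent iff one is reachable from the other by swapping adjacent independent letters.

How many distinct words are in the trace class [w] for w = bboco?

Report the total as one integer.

drop 0:b onto floor
drop 1:b onto {0:b}
drop 2:o onto floor
drop 3:c onto floor
drop 4:o onto {2:o}
ground layer = {0:b, 2:o, 3:c}
drop-orders for the pieces not yet dropped (sum over which currently-grounded one goes next):
  1 to go: {1} 1  {3} 1  {4} 1
  2 to go: {0,1} 1  {1,3} 2  {1,4} 2  {2,4} 1  {3,4} 2
  3 to go: {0,1,3} 3  {0,1,4} 3  {1,2,4} 3  {1,3,4} 6  {2,3,4} 3
  if 0:b drops first: 12 orders
  if 2:o drops first: 12 orders
  if 3:c drops first: 6 orders
heap linearizations: 30

30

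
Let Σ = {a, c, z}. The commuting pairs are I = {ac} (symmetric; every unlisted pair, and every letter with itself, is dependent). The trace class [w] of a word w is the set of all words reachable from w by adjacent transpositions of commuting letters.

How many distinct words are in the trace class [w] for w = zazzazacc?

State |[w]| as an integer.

drop 0:z onto floor
drop 1:a onto {0:z}
drop 2:z onto {1:a}
drop 3:z onto {2:z}
drop 4:a onto {3:z}
drop 5:z onto {4:a}
drop 6:a onto {5:z}
drop 7:c onto {5:z}
drop 8:c onto {7:c}
ground layer = {0:z}
drop-orders for the pieces not yet dropped (sum over which currently-grounded one goes next):
  1 to go: {6} 1  {8} 1
  2 to go: {6,8} 2  {7,8} 1
  3 to go: {6,7,8} 3
  4 to go: {5,6,7,8} 3
  5 to go: {4,5,6,7,8} 3
  6 to go: {3,4,5,6,7,8} 3
  7 to go: {2,3,4,5,6,7,8} 3
  if 0:z drops first: 3 orders

3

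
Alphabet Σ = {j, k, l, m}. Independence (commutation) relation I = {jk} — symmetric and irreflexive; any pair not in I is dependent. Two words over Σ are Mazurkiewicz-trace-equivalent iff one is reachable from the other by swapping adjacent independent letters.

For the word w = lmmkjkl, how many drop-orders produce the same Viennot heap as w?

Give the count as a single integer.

#0=l has no predecessor
#1=m depends on [0:l]
#2=m depends on [1:m]
#3=k depends on [2:m]
#4=j depends on [2:m]
#5=k depends on [3:k]
#6=l depends on [4:j, 5:k]
sources: [0:l]
N(rest) = Σ N(rest − s) over sources s of rest; N(one piece) = 1:
  size 1 → [6]=1
  size 2 → [4,6]=1  [5,6]=1
  size 3 → [3,5,6]=1  [4,5,6]=2
  size 4 → [3,4,5,6]=3
  size 5 → [2,3,4,5,6]=3
  first=0(l) contributes 3

3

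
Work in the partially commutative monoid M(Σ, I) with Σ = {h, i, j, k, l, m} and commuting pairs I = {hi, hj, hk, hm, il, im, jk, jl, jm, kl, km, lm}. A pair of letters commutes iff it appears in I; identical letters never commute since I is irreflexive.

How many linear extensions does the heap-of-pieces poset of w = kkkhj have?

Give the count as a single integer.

20

drop 0:k onto floor
drop 1:k onto {0:k}
drop 2:k onto {1:k}
drop 3:h onto floor
drop 4:j onto floor
ground layer = {0:k, 3:h, 4:j}
drop-orders for the pieces not yet dropped (sum over which currently-grounded one goes next):
  1 to go: {2} 1  {3} 1  {4} 1
  2 to go: {1,2} 1  {2,3} 2  {2,4} 2  {3,4} 2
  3 to go: {0,1,2} 1  {1,2,3} 3  {1,2,4} 3  {2,3,4} 6
  if 0:k drops first: 12 orders
  if 3:h drops first: 4 orders
  if 4:j drops first: 4 orders
heap linearizations: 20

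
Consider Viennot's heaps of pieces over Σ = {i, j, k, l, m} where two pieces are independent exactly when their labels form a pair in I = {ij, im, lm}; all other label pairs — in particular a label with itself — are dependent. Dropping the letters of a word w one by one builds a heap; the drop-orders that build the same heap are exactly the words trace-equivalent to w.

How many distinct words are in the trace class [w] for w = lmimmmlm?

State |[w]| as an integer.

56

drop 0:l onto floor
drop 1:m onto floor
drop 2:i onto {0:l}
drop 3:m onto {1:m}
drop 4:m onto {3:m}
drop 5:m onto {4:m}
drop 6:l onto {2:i}
drop 7:m onto {5:m}
ground layer = {0:l, 1:m}
drop-orders for the pieces not yet dropped (sum over which currently-grounded one goes next):
  1 to go: {6} 1  {7} 1
  2 to go: {2,6} 1  {5,7} 1  {6,7} 2
  3 to go: {0,2,6} 1  {2,6,7} 3  {4,5,7} 1  {5,6,7} 3
  4 to go: {0,2,6,7} 4  {2,5,6,7} 6  {3,4,5,7} 1  {4,5,6,7} 4
  5 to go: {0,2,5,6,7} 10  {1,3,4,5,7} 1  {2,4,5,6,7} 10  {3,4,5,6,7} 5
  6 to go: {0,2,4,5,6,7} 20  {1,3,4,5,6,7} 6  {2,3,4,5,6,7} 15
  if 0:l drops first: 21 orders
  if 1:m drops first: 35 orders
heap linearizations: 56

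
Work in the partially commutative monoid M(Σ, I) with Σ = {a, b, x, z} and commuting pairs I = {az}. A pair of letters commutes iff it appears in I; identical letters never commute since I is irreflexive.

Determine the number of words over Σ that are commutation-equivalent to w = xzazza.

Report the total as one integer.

10

drop 0:x onto floor
drop 1:z onto {0:x}
drop 2:a onto {0:x}
drop 3:z onto {1:z}
drop 4:z onto {3:z}
drop 5:a onto {2:a}
ground layer = {0:x}
drop-orders for the pieces not yet dropped (sum over which currently-grounded one goes next):
  1 to go: {4} 1  {5} 1
  2 to go: {2,5} 1  {3,4} 1  {4,5} 2
  3 to go: {1,3,4} 1  {2,4,5} 3  {3,4,5} 3
  4 to go: {1,3,4,5} 4  {2,3,4,5} 6
  if 0:x drops first: 10 orders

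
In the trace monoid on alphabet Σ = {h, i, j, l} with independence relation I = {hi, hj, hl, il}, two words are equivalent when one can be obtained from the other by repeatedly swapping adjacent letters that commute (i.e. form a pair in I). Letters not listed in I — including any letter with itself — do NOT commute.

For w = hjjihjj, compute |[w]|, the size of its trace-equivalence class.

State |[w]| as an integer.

drop 0:h onto floor
drop 1:j onto floor
drop 2:j onto {1:j}
drop 3:i onto {2:j}
drop 4:h onto {0:h}
drop 5:j onto {3:i}
drop 6:j onto {5:j}
ground layer = {0:h, 1:j}
drop-orders for the pieces not yet dropped (sum over which currently-grounded one goes next):
  1 to go: {4} 1  {6} 1
  2 to go: {0,4} 1  {4,6} 2  {5,6} 1
  3 to go: {0,4,6} 3  {3,5,6} 1  {4,5,6} 3
  4 to go: {0,4,5,6} 6  {2,3,5,6} 1  {3,4,5,6} 4
  5 to go: {0,3,4,5,6} 10  {1,2,3,5,6} 1  {2,3,4,5,6} 5
  if 0:h drops first: 6 orders
  if 1:j drops first: 15 orders
heap linearizations: 21

21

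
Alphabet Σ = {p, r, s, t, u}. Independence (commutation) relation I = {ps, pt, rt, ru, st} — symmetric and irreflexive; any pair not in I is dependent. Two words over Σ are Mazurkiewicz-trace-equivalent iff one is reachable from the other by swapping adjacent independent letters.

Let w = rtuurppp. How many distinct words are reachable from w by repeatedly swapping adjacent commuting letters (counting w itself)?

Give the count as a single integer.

piece 0:r — minimal
piece 1:t — minimal
piece 2:u rests on {1:t}
piece 3:u rests on {2:u}
piece 4:r rests on {0:r}
piece 5:p rests on {3:u, 4:r}
piece 6:p rests on {5:p}
piece 7:p rests on {6:p}
minimal pieces: {0:r, 1:t}
ways to finish when only these pieces remain (= sum over removing one remaining piece with nothing left below it):
  1 left: {7}→1
  2 left: {6,7}→1
  3 left: {5,6,7}→1
  4 left: {3,5,6,7}→1  {4,5,6,7}→1
  5 left: {0,4,5,6,7}→1  {2,3,5,6,7}→1  {3,4,5,6,7}→2
  6 left: {0,3,4,5,6,7}→3  {1,2,3,5,6,7}→1  {2,3,4,5,6,7}→3
  placing 0:r first → 4 extensions
  placing 1:t first → 6 extensions
total linear extensions = 10

10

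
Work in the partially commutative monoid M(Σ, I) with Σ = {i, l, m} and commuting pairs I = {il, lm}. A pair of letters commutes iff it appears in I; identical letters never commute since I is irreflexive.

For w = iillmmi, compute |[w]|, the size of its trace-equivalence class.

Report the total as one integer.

21

0(i) covers ∅
1(i) covers 0:i
2(l) covers ∅
3(l) covers 2:l
4(m) covers 1:i
5(m) covers 4:m
6(i) covers 5:m
floor of heap: 0:i, 2:l
completions by unplaced set U, small U first (add the entries for U minus each lowest piece of U):
  |U|=1: {3}:1  {6}:1
  |U|=2: {2,3}:1  {3,6}:2  {5,6}:1
  |U|=3: {2,3,6}:3  {3,5,6}:3  {4,5,6}:1
  |U|=4: {1,4,5,6}:1  {2,3,5,6}:6  {3,4,5,6}:4
  |U|=5: {0,1,4,5,6}:1  {1,3,4,5,6}:5  {2,3,4,5,6}:10
  start at 0(i): 15
  start at 2(l): 6
sum over floor = 21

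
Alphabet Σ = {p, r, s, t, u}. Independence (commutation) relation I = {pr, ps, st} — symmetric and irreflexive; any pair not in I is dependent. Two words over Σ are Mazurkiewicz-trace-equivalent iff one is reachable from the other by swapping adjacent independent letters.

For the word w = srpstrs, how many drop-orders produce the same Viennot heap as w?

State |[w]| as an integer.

piece 0:s — minimal
piece 1:r rests on {0:s}
piece 2:p — minimal
piece 3:s rests on {1:r}
piece 4:t rests on {1:r, 2:p}
piece 5:r rests on {3:s, 4:t}
piece 6:s rests on {5:r}
minimal pieces: {0:s, 2:p}
ways to finish when only these pieces remain (= sum over removing one remaining piece with nothing left below it):
  1 left: {6}→1
  2 left: {5,6}→1
  3 left: {3,5,6}→1  {4,5,6}→1
  4 left: {2,4,5,6}→1  {3,4,5,6}→2
  5 left: {1,3,4,5,6}→2  {2,3,4,5,6}→3
  placing 0:s first → 5 extensions
  placing 2:p first → 2 extensions
total linear extensions = 7

7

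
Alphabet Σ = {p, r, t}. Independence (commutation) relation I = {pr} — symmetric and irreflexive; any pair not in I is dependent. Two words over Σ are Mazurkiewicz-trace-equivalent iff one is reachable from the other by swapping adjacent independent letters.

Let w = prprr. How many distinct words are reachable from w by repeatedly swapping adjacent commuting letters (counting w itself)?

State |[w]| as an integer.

10

piece 0:p — minimal
piece 1:r — minimal
piece 2:p rests on {0:p}
piece 3:r rests on {1:r}
piece 4:r rests on {3:r}
minimal pieces: {0:p, 1:r}
ways to finish when only these pieces remain (= sum over removing one remaining piece with nothing left below it):
  1 left: {2}→1  {4}→1
  2 left: {0,2}→1  {2,4}→2  {3,4}→1
  3 left: {0,2,4}→3  {1,3,4}→1  {2,3,4}→3
  placing 0:p first → 4 extensions
  placing 1:r first → 6 extensions
total linear extensions = 10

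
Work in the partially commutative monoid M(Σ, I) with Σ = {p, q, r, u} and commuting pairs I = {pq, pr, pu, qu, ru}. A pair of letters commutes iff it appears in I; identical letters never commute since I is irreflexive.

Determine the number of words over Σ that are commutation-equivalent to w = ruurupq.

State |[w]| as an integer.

#0=r has no predecessor
#1=u has no predecessor
#2=u depends on [1:u]
#3=r depends on [0:r]
#4=u depends on [2:u]
#5=p has no predecessor
#6=q depends on [3:r]
sources: [0:r, 1:u, 5:p]
N(rest) = Σ N(rest − s) over sources s of rest; N(one piece) = 1:
  size 1 → [4]=1  [5]=1  [6]=1
  size 2 → [2,4]=1  [3,6]=1  [4,5]=2  [4,6]=2  [5,6]=2
  size 3 → [0,3,6]=1  [1,2,4]=1  [2,4,5]=3  [2,4,6]=3  [3,4,6]=3  [3,5,6]=3  [4,5,6]=6
  size 4 → [0,3,4,6]=4  [0,3,5,6]=4  [1,2,4,5]=4  [1,2,4,6]=4  [2,3,4,6]=6  [2,4,5,6]=12  [3,4,5,6]=12
  size 5 → [0,2,3,4,6]=10  [0,3,4,5,6]=20  [1,2,3,4,6]=10  [1,2,4,5,6]=20  [2,3,4,5,6]=30
  first=0(r) contributes 60
  first=1(u) contributes 60
  first=5(p) contributes 20
|[w]| = 140

140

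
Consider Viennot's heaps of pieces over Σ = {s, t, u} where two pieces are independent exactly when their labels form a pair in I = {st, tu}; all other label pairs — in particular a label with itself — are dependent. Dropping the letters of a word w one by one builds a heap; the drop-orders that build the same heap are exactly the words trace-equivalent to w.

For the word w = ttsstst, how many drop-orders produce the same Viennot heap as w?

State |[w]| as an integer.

0(t) covers ∅
1(t) covers 0:t
2(s) covers ∅
3(s) covers 2:s
4(t) covers 1:t
5(s) covers 3:s
6(t) covers 4:t
floor of heap: 0:t, 2:s
completions by unplaced set U, small U first (add the entries for U minus each lowest piece of U):
  |U|=1: {5}:1  {6}:1
  |U|=2: {3,5}:1  {4,6}:1  {5,6}:2
  |U|=3: {1,4,6}:1  {2,3,5}:1  {3,5,6}:3  {4,5,6}:3
  |U|=4: {0,1,4,6}:1  {1,4,5,6}:4  {2,3,5,6}:4  {3,4,5,6}:6
  |U|=5: {0,1,4,5,6}:5  {1,3,4,5,6}:10  {2,3,4,5,6}:10
  start at 0(t): 20
  start at 2(s): 15
sum over floor = 35

35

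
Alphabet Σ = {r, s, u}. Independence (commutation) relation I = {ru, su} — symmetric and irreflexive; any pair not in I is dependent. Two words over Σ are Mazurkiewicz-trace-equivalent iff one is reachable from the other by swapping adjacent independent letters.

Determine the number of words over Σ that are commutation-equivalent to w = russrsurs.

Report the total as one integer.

0(r) covers ∅
1(u) covers ∅
2(s) covers 0:r
3(s) covers 2:s
4(r) covers 3:s
5(s) covers 4:r
6(u) covers 1:u
7(r) covers 5:s
8(s) covers 7:r
floor of heap: 0:r, 1:u
completions by unplaced set U, small U first (add the entries for U minus each lowest piece of U):
  |U|=1: {6}:1  {8}:1
  |U|=2: {1,6}:1  {6,8}:2  {7,8}:1
  |U|=3: {1,6,8}:3  {5,7,8}:1  {6,7,8}:3
  |U|=4: {1,6,7,8}:6  {4,5,7,8}:1  {5,6,7,8}:4
  |U|=5: {1,5,6,7,8}:10  {3,4,5,7,8}:1  {4,5,6,7,8}:5
  |U|=6: {1,4,5,6,7,8}:15  {2,3,4,5,7,8}:1  {3,4,5,6,7,8}:6
  |U|=7: {0,2,3,4,5,7,8}:1  {1,3,4,5,6,7,8}:21  {2,3,4,5,6,7,8}:7
  start at 0(r): 28
  start at 1(u): 8
sum over floor = 36

36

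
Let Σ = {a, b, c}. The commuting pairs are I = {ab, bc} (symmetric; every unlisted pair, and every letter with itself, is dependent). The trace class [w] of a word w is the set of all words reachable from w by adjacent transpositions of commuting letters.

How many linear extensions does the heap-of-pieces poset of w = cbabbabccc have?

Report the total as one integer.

210

#0=c has no predecessor
#1=b has no predecessor
#2=a depends on [0:c]
#3=b depends on [1:b]
#4=b depends on [3:b]
#5=a depends on [2:a]
#6=b depends on [4:b]
#7=c depends on [5:a]
#8=c depends on [7:c]
#9=c depends on [8:c]
sources: [0:c, 1:b]
N(rest) = Σ N(rest − s) over sources s of rest; N(one piece) = 1:
  size 1 → [6]=1  [9]=1
  size 2 → [4,6]=1  [6,9]=2  [8,9]=1
  size 3 → [3,4,6]=1  [4,6,9]=3  [6,8,9]=3  [7,8,9]=1
  size 4 → [1,3,4,6]=1  [3,4,6,9]=4  [4,6,8,9]=6  [5,7,8,9]=1  [6,7,8,9]=4
  size 5 → [1,3,4,6,9]=5  [2,5,7,8,9]=1  [3,4,6,8,9]=10  [4,6,7,8,9]=10  [5,6,7,8,9]=5
  size 6 → [0,2,5,7,8,9]=1  [1,3,4,6,8,9]=15  [2,5,6,7,8,9]=6  [3,4,6,7,8,9]=20  [4,5,6,7,8,9]=15
  size 7 → [0,2,5,6,7,8,9]=7  [1,3,4,6,7,8,9]=35  [2,4,5,6,7,8,9]=21  [3,4,5,6,7,8,9]=35
  size 8 → [0,2,4,5,6,7,8,9]=28  [1,3,4,5,6,7,8,9]=70  [2,3,4,5,6,7,8,9]=56
  first=0(c) contributes 126
  first=1(b) contributes 84
|[w]| = 210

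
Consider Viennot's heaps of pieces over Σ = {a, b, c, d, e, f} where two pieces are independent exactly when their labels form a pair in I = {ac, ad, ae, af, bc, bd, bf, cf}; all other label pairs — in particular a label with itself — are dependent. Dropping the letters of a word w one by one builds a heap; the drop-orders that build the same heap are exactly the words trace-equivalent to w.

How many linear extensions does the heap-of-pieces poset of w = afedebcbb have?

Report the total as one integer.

21

drop 0:a onto floor
drop 1:f onto floor
drop 2:e onto {1:f}
drop 3:d onto {2:e}
drop 4:e onto {3:d}
drop 5:b onto {0:a, 4:e}
drop 6:c onto {4:e}
drop 7:b onto {5:b}
drop 8:b onto {7:b}
ground layer = {0:a, 1:f}
drop-orders for the pieces not yet dropped (sum over which currently-grounded one goes next):
  1 to go: {6} 1  {8} 1
  2 to go: {6,8} 2  {7,8} 1
  3 to go: {5,7,8} 1  {6,7,8} 3
  4 to go: {0,5,7,8} 1  {5,6,7,8} 4
  5 to go: {0,5,6,7,8} 5  {4,5,6,7,8} 4
  6 to go: {0,4,5,6,7,8} 9  {3,4,5,6,7,8} 4
  7 to go: {0,3,4,5,6,7,8} 13  {2,3,4,5,6,7,8} 4
  if 0:a drops first: 4 orders
  if 1:f drops first: 17 orders
heap linearizations: 21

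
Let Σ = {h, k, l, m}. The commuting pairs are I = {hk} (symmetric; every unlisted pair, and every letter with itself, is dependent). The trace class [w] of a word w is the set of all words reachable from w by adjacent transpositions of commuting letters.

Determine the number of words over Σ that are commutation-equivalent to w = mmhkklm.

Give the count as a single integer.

0(m) covers ∅
1(m) covers 0:m
2(h) covers 1:m
3(k) covers 1:m
4(k) covers 3:k
5(l) covers 2:h, 4:k
6(m) covers 5:l
floor of heap: 0:m
completions by unplaced set U, small U first (add the entries for U minus each lowest piece of U):
  |U|=1: {6}:1
  |U|=2: {5,6}:1
  |U|=3: {2,5,6}:1  {4,5,6}:1
  |U|=4: {2,4,5,6}:2  {3,4,5,6}:1
  |U|=5: {2,3,4,5,6}:3
  start at 0(m): 3

3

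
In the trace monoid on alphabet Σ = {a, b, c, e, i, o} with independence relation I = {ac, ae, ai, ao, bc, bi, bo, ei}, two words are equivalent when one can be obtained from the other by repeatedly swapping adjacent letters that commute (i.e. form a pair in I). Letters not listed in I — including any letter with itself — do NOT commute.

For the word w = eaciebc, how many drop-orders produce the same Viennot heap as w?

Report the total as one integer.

26

drop 0:e onto floor
drop 1:a onto floor
drop 2:c onto {0:e}
drop 3:i onto {2:c}
drop 4:e onto {2:c}
drop 5:b onto {1:a, 4:e}
drop 6:c onto {3:i, 4:e}
ground layer = {0:e, 1:a}
drop-orders for the pieces not yet dropped (sum over which currently-grounded one goes next):
  1 to go: {5} 1  {6} 1
  2 to go: {1,5} 1  {3,6} 1  {5,6} 2
  3 to go: {1,5,6} 3  {3,5,6} 3  {4,5,6} 2
  4 to go: {1,3,5,6} 6  {1,4,5,6} 5  {3,4,5,6} 5
  5 to go: {1,3,4,5,6} 16  {2,3,4,5,6} 5
  if 0:e drops first: 21 orders
  if 1:a drops first: 5 orders
heap linearizations: 26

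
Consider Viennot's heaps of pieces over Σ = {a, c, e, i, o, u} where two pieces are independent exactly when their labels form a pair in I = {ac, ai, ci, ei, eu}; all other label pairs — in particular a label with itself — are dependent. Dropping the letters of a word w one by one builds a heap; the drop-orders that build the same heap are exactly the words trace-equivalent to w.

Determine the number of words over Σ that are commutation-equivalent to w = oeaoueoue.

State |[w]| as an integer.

4

#0=o has no predecessor
#1=e depends on [0:o]
#2=a depends on [1:e]
#3=o depends on [2:a]
#4=u depends on [3:o]
#5=e depends on [3:o]
#6=o depends on [4:u, 5:e]
#7=u depends on [6:o]
#8=e depends on [6:o]
sources: [0:o]
N(rest) = Σ N(rest − s) over sources s of rest; N(one piece) = 1:
  size 1 → [7]=1  [8]=1
  size 2 → [7,8]=2
  size 3 → [6,7,8]=2
  size 4 → [4,6,7,8]=2  [5,6,7,8]=2
  size 5 → [4,5,6,7,8]=4
  size 6 → [3,4,5,6,7,8]=4
  size 7 → [2,3,4,5,6,7,8]=4
  first=0(o) contributes 4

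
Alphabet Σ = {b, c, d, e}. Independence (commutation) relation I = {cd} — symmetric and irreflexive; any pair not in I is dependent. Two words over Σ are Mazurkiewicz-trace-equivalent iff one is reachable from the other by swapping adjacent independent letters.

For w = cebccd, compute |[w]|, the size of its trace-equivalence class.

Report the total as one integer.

3

#0=c has no predecessor
#1=e depends on [0:c]
#2=b depends on [1:e]
#3=c depends on [2:b]
#4=c depends on [3:c]
#5=d depends on [2:b]
sources: [0:c]
N(rest) = Σ N(rest − s) over sources s of rest; N(one piece) = 1:
  size 1 → [4]=1  [5]=1
  size 2 → [3,4]=1  [4,5]=2
  size 3 → [3,4,5]=3
  size 4 → [2,3,4,5]=3
  first=0(c) contributes 3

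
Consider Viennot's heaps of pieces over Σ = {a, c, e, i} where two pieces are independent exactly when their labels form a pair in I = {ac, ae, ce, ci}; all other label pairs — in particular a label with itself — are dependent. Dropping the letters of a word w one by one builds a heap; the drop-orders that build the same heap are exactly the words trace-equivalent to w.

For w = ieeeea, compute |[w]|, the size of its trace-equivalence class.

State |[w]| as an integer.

piece 0:i — minimal
piece 1:e rests on {0:i}
piece 2:e rests on {1:e}
piece 3:e rests on {2:e}
piece 4:e rests on {3:e}
piece 5:a rests on {0:i}
minimal pieces: {0:i}
ways to finish when only these pieces remain (= sum over removing one remaining piece with nothing left below it):
  1 left: {4}→1  {5}→1
  2 left: {3,4}→1  {4,5}→2
  3 left: {2,3,4}→1  {3,4,5}→3
  4 left: {1,2,3,4}→1  {2,3,4,5}→4
  placing 0:i first → 5 extensions

5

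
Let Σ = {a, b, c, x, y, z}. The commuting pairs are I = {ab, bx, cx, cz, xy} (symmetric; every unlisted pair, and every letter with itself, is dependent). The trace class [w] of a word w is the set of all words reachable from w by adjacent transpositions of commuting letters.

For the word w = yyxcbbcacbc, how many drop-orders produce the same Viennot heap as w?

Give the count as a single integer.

#0=y has no predecessor
#1=y depends on [0:y]
#2=x has no predecessor
#3=c depends on [1:y]
#4=b depends on [3:c]
#5=b depends on [4:b]
#6=c depends on [5:b]
#7=a depends on [2:x, 6:c]
#8=c depends on [7:a]
#9=b depends on [8:c]
#10=c depends on [9:b]
sources: [0:y, 2:x]
N(rest) = Σ N(rest − s) over sources s of rest; N(one piece) = 1:
  size 1 → [10]=1
  size 2 → [9,10]=1
  size 3 → [8,9,10]=1
  size 4 → [7,8,9,10]=1
  size 5 → [2,7,8,9,10]=1  [6,7,8,9,10]=1
  size 6 → [2,6,7,8,9,10]=2  [5,6,7,8,9,10]=1
  size 7 → [2,5,6,7,8,9,10]=3  [4,5,6,7,8,9,10]=1
  size 8 → [2,4,5,6,7,8,9,10]=4  [3,4,5,6,7,8,9,10]=1
  size 9 → [1,3,4,5,6,7,8,9,10]=1  [2,3,4,5,6,7,8,9,10]=5
  first=0(y) contributes 6
  first=2(x) contributes 1
|[w]| = 7

7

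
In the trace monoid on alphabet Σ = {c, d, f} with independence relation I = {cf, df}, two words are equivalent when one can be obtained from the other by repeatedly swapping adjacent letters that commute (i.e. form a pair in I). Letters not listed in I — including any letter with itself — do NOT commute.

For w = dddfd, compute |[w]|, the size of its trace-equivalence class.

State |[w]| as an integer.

5

0(d) covers ∅
1(d) covers 0:d
2(d) covers 1:d
3(f) covers ∅
4(d) covers 2:d
floor of heap: 0:d, 3:f
completions by unplaced set U, small U first (add the entries for U minus each lowest piece of U):
  |U|=1: {3}:1  {4}:1
  |U|=2: {2,4}:1  {3,4}:2
  |U|=3: {1,2,4}:1  {2,3,4}:3
  start at 0(d): 4
  start at 3(f): 1
sum over floor = 5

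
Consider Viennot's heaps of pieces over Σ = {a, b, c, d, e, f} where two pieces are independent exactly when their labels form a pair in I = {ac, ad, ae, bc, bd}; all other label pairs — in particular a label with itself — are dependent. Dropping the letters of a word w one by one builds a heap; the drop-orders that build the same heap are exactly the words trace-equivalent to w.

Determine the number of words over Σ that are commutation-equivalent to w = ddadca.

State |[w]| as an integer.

0(d) covers ∅
1(d) covers 0:d
2(a) covers ∅
3(d) covers 1:d
4(c) covers 3:d
5(a) covers 2:a
floor of heap: 0:d, 2:a
completions by unplaced set U, small U first (add the entries for U minus each lowest piece of U):
  |U|=1: {4}:1  {5}:1
  |U|=2: {2,5}:1  {3,4}:1  {4,5}:2
  |U|=3: {1,3,4}:1  {2,4,5}:3  {3,4,5}:3
  |U|=4: {0,1,3,4}:1  {1,3,4,5}:4  {2,3,4,5}:6
  start at 0(d): 10
  start at 2(a): 5
sum over floor = 15

15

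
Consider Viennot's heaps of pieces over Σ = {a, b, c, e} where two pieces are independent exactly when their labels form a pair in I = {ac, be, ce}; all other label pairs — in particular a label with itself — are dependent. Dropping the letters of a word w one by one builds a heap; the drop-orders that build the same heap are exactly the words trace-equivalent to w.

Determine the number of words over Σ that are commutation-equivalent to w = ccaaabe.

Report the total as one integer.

0(c) covers ∅
1(c) covers 0:c
2(a) covers ∅
3(a) covers 2:a
4(a) covers 3:a
5(b) covers 1:c, 4:a
6(e) covers 4:a
floor of heap: 0:c, 2:a
completions by unplaced set U, small U first (add the entries for U minus each lowest piece of U):
  |U|=1: {5}:1  {6}:1
  |U|=2: {1,5}:1  {5,6}:2
  |U|=3: {0,1,5}:1  {1,5,6}:3  {4,5,6}:2
  |U|=4: {0,1,5,6}:4  {1,4,5,6}:5  {3,4,5,6}:2
  |U|=5: {0,1,4,5,6}:9  {1,3,4,5,6}:7  {2,3,4,5,6}:2
  start at 0(c): 9
  start at 2(a): 16
sum over floor = 25

25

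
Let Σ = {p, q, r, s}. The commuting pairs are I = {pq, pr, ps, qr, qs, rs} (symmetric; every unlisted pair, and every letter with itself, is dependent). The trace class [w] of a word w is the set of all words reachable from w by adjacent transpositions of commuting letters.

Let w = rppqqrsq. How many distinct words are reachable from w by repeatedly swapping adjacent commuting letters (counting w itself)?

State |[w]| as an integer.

1680

0(r) covers ∅
1(p) covers ∅
2(p) covers 1:p
3(q) covers ∅
4(q) covers 3:q
5(r) covers 0:r
6(s) covers ∅
7(q) covers 4:q
floor of heap: 0:r, 1:p, 3:q, 6:s
completions by unplaced set U, small U first (add the entries for U minus each lowest piece of U):
  |U|=1: {2}:1  {5}:1  {6}:1  {7}:1
  |U|=2: {0,5}:1  {1,2}:1  {2,5}:2  {2,6}:2  {2,7}:2  {4,7}:1  {5,6}:2  {5,7}:2  {6,7}:2
  |U|=3: {0,2,5}:3  {0,5,6}:3  {0,5,7}:3  {1,2,5}:3  {1,2,6}:3  {1,2,7}:3  {2,4,7}:3  {2,5,6}:6  {2,5,7}:6  {2,6,7}:6  {3,4,7}:1  {4,5,7}:3  {4,6,7}:3  {5,6,7}:6
  |U|=4: {0,1,2,5}:6  {0,2,5,6}:12  {0,2,5,7}:12  {0,4,5,7}:6  {0,5,6,7}:12  {1,2,4,7}:6  {1,2,5,6}:12  {1,2,5,7}:12  {1,2,6,7}:12  {2,3,4,7}:4  {2,4,5,7}:12  {2,4,6,7}:12  {2,5,6,7}:24  {3,4,5,7}:4  {3,4,6,7}:4  {4,5,6,7}:12
  |U|=5: {0,1,2,5,6}:30  {0,1,2,5,7}:30  {0,2,4,5,7}:30  {0,2,5,6,7}:60  {0,3,4,5,7}:10  {0,4,5,6,7}:30  {1,2,3,4,7}:10  {1,2,4,5,7}:30  {1,2,4,6,7}:30  {1,2,5,6,7}:60  {2,3,4,5,7}:20  {2,3,4,6,7}:20  {2,4,5,6,7}:60  {3,4,5,6,7}:20
  |U|=6: {0,1,2,4,5,7}:90  {0,1,2,5,6,7}:180  {0,2,3,4,5,7}:60  {0,2,4,5,6,7}:180  {0,3,4,5,6,7}:60  {1,2,3,4,5,7}:60  {1,2,3,4,6,7}:60  {1,2,4,5,6,7}:180  {2,3,4,5,6,7}:120
  start at 0(r): 420
  start at 1(p): 420
  start at 3(q): 630
  start at 6(s): 210
sum over floor = 1680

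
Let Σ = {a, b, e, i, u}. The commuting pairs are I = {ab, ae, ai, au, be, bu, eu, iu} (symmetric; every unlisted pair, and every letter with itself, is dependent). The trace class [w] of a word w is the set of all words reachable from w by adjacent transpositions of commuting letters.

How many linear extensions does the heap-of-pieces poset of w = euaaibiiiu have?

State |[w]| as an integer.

piece 0:e — minimal
piece 1:u — minimal
piece 2:a — minimal
piece 3:a rests on {2:a}
piece 4:i rests on {0:e}
piece 5:b rests on {4:i}
piece 6:i rests on {5:b}
piece 7:i rests on {6:i}
piece 8:i rests on {7:i}
piece 9:u rests on {1:u}
minimal pieces: {0:e, 1:u, 2:a}
ways to finish when only these pieces remain (= sum over removing one remaining piece with nothing left below it):
  1 left: {3}→1  {8}→1  {9}→1
  2 left: {1,9}→1  {2,3}→1  {3,8}→2  {3,9}→2  {7,8}→1  {8,9}→2
  3 left: {1,3,9}→3  {1,8,9}→3  {2,3,8}→3  {2,3,9}→3  {3,7,8}→3  {3,8,9}→6  {6,7,8}→1  {7,8,9}→3
  4 left: {1,2,3,9}→6  {1,3,8,9}→12  {1,7,8,9}→6  {2,3,7,8}→6  {2,3,8,9}→12  {3,6,7,8}→4  {3,7,8,9}→12  {5,6,7,8}→1  {6,7,8,9}→4
  5 left: {1,2,3,8,9}→30  {1,3,7,8,9}→30  {1,6,7,8,9}→10  {2,3,6,7,8}→10  {2,3,7,8,9}→30  {3,5,6,7,8}→5  {3,6,7,8,9}→20  {4,5,6,7,8}→1  {5,6,7,8,9}→5
  6 left: {0,4,5,6,7,8}→1  {1,2,3,7,8,9}→90  {1,3,6,7,8,9}→60  {1,5,6,7,8,9}→15  {2,3,5,6,7,8}→15  {2,3,6,7,8,9}→60  {3,4,5,6,7,8}→6  {3,5,6,7,8,9}→30  {4,5,6,7,8,9}→6
  7 left: {0,3,4,5,6,7,8}→7  {0,4,5,6,7,8,9}→7  {1,2,3,6,7,8,9}→210  {1,3,5,6,7,8,9}→105  {1,4,5,6,7,8,9}→21  {2,3,4,5,6,7,8}→21  {2,3,5,6,7,8,9}→105  {3,4,5,6,7,8,9}→42
  8 left: {0,1,4,5,6,7,8,9}→28  {0,2,3,4,5,6,7,8}→28  {0,3,4,5,6,7,8,9}→56  {1,2,3,5,6,7,8,9}→420  {1,3,4,5,6,7,8,9}→168  {2,3,4,5,6,7,8,9}→168
  placing 0:e first → 756 extensions
  placing 1:u first → 252 extensions
  placing 2:a first → 252 extensions
total linear extensions = 1260

1260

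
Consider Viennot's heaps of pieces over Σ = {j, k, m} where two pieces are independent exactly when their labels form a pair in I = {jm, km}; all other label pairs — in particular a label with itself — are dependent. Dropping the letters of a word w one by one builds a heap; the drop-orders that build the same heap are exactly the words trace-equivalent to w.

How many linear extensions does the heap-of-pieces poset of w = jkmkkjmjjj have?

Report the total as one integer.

45

#0=j has no predecessor
#1=k depends on [0:j]
#2=m has no predecessor
#3=k depends on [1:k]
#4=k depends on [3:k]
#5=j depends on [4:k]
#6=m depends on [2:m]
#7=j depends on [5:j]
#8=j depends on [7:j]
#9=j depends on [8:j]
sources: [0:j, 2:m]
N(rest) = Σ N(rest − s) over sources s of rest; N(one piece) = 1:
  size 1 → [6]=1  [9]=1
  size 2 → [2,6]=1  [6,9]=2  [8,9]=1
  size 3 → [2,6,9]=3  [6,8,9]=3  [7,8,9]=1
  size 4 → [2,6,8,9]=6  [5,7,8,9]=1  [6,7,8,9]=4
  size 5 → [2,6,7,8,9]=10  [4,5,7,8,9]=1  [5,6,7,8,9]=5
  size 6 → [2,5,6,7,8,9]=15  [3,4,5,7,8,9]=1  [4,5,6,7,8,9]=6
  size 7 → [1,3,4,5,7,8,9]=1  [2,4,5,6,7,8,9]=21  [3,4,5,6,7,8,9]=7
  size 8 → [0,1,3,4,5,7,8,9]=1  [1,3,4,5,6,7,8,9]=8  [2,3,4,5,6,7,8,9]=28
  first=0(j) contributes 36
  first=2(m) contributes 9
|[w]| = 45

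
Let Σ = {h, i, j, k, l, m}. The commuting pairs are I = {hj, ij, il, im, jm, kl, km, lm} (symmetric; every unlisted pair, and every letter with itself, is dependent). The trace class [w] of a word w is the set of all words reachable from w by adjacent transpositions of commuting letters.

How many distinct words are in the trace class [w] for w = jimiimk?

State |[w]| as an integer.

84

0(j) covers ∅
1(i) covers ∅
2(m) covers ∅
3(i) covers 1:i
4(i) covers 3:i
5(m) covers 2:m
6(k) covers 0:j, 4:i
floor of heap: 0:j, 1:i, 2:m
completions by unplaced set U, small U first (add the entries for U minus each lowest piece of U):
  |U|=1: {5}:1  {6}:1
  |U|=2: {0,6}:1  {2,5}:1  {4,6}:1  {5,6}:2
  |U|=3: {0,4,6}:2  {0,5,6}:3  {2,5,6}:3  {3,4,6}:1  {4,5,6}:3
  |U|=4: {0,2,5,6}:6  {0,3,4,6}:3  {0,4,5,6}:8  {1,3,4,6}:1  {2,4,5,6}:6  {3,4,5,6}:4
  |U|=5: {0,1,3,4,6}:4  {0,2,4,5,6}:20  {0,3,4,5,6}:15  {1,3,4,5,6}:5  {2,3,4,5,6}:10
  start at 0(j): 15
  start at 1(i): 45
  start at 2(m): 24
sum over floor = 84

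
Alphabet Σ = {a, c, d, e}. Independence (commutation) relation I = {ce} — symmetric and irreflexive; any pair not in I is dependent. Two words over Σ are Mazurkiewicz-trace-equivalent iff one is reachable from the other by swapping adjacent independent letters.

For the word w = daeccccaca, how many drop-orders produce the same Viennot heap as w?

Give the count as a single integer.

#0=d has no predecessor
#1=a depends on [0:d]
#2=e depends on [1:a]
#3=c depends on [1:a]
#4=c depends on [3:c]
#5=c depends on [4:c]
#6=c depends on [5:c]
#7=a depends on [2:e, 6:c]
#8=c depends on [7:a]
#9=a depends on [8:c]
sources: [0:d]
N(rest) = Σ N(rest − s) over sources s of rest; N(one piece) = 1:
  size 1 → [9]=1
  size 2 → [8,9]=1
  size 3 → [7,8,9]=1
  size 4 → [2,7,8,9]=1  [6,7,8,9]=1
  size 5 → [2,6,7,8,9]=2  [5,6,7,8,9]=1
  size 6 → [2,5,6,7,8,9]=3  [4,5,6,7,8,9]=1
  size 7 → [2,4,5,6,7,8,9]=4  [3,4,5,6,7,8,9]=1
  size 8 → [2,3,4,5,6,7,8,9]=5
  first=0(d) contributes 5

5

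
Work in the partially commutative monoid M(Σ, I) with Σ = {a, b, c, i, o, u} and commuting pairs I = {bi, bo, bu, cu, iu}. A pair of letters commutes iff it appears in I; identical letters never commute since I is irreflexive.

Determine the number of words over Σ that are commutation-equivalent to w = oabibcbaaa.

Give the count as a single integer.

3

piece 0:o — minimal
piece 1:a rests on {0:o}
piece 2:b rests on {1:a}
piece 3:i rests on {1:a}
piece 4:b rests on {2:b}
piece 5:c rests on {3:i, 4:b}
piece 6:b rests on {5:c}
piece 7:a rests on {6:b}
piece 8:a rests on {7:a}
piece 9:a rests on {8:a}
minimal pieces: {0:o}
ways to finish when only these pieces remain (= sum over removing one remaining piece with nothing left below it):
  1 left: {9}→1
  2 left: {8,9}→1
  3 left: {7,8,9}→1
  4 left: {6,7,8,9}→1
  5 left: {5,6,7,8,9}→1
  6 left: {3,5,6,7,8,9}→1  {4,5,6,7,8,9}→1
  7 left: {2,4,5,6,7,8,9}→1  {3,4,5,6,7,8,9}→2
  8 left: {2,3,4,5,6,7,8,9}→3
  placing 0:o first → 3 extensions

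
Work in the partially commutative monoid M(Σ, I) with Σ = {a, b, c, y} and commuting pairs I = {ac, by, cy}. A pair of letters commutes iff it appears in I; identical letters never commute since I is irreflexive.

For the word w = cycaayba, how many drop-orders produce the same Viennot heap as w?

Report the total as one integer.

piece 0:c — minimal
piece 1:y — minimal
piece 2:c rests on {0:c}
piece 3:a rests on {1:y}
piece 4:a rests on {3:a}
piece 5:y rests on {4:a}
piece 6:b rests on {2:c, 4:a}
piece 7:a rests on {5:y, 6:b}
minimal pieces: {0:c, 1:y}
ways to finish when only these pieces remain (= sum over removing one remaining piece with nothing left below it):
  1 left: {7}→1
  2 left: {5,7}→1  {6,7}→1
  3 left: {2,6,7}→1  {5,6,7}→2
  4 left: {0,2,6,7}→1  {2,5,6,7}→3  {4,5,6,7}→2
  5 left: {0,2,5,6,7}→4  {2,4,5,6,7}→5  {3,4,5,6,7}→2
  6 left: {0,2,4,5,6,7}→9  {1,3,4,5,6,7}→2  {2,3,4,5,6,7}→7
  placing 0:c first → 9 extensions
  placing 1:y first → 16 extensions
total linear extensions = 25

25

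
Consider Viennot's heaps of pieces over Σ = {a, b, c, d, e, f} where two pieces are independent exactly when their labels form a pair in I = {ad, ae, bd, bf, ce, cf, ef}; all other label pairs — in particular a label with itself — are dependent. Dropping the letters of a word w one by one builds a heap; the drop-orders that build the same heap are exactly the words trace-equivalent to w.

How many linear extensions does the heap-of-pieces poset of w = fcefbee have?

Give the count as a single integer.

42

drop 0:f onto floor
drop 1:c onto floor
drop 2:e onto floor
drop 3:f onto {0:f}
drop 4:b onto {1:c, 2:e}
drop 5:e onto {4:b}
drop 6:e onto {5:e}
ground layer = {0:f, 1:c, 2:e}
drop-orders for the pieces not yet dropped (sum over which currently-grounded one goes next):
  1 to go: {3} 1  {6} 1
  2 to go: {0,3} 1  {3,6} 2  {5,6} 1
  3 to go: {0,3,6} 3  {3,5,6} 3  {4,5,6} 1
  4 to go: {0,3,5,6} 6  {1,4,5,6} 1  {2,4,5,6} 1  {3,4,5,6} 4
  5 to go: {0,3,4,5,6} 10  {1,2,4,5,6} 2  {1,3,4,5,6} 5  {2,3,4,5,6} 5
  if 0:f drops first: 12 orders
  if 1:c drops first: 15 orders
  if 2:e drops first: 15 orders
heap linearizations: 42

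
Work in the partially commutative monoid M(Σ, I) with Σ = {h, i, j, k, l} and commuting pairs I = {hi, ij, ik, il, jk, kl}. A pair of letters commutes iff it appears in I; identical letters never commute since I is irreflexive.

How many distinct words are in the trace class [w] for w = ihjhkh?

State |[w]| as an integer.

6

#0=i has no predecessor
#1=h has no predecessor
#2=j depends on [1:h]
#3=h depends on [2:j]
#4=k depends on [3:h]
#5=h depends on [4:k]
sources: [0:i, 1:h]
N(rest) = Σ N(rest − s) over sources s of rest; N(one piece) = 1:
  size 1 → [0]=1  [5]=1
  size 2 → [0,5]=2  [4,5]=1
  size 3 → [0,4,5]=3  [3,4,5]=1
  size 4 → [0,3,4,5]=4  [2,3,4,5]=1
  first=0(i) contributes 1
  first=1(h) contributes 5
|[w]| = 6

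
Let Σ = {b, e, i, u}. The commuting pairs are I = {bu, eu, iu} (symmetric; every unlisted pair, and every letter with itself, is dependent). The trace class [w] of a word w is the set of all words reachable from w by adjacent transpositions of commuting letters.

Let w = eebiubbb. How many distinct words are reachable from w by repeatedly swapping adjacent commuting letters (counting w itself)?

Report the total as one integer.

8

piece 0:e — minimal
piece 1:e rests on {0:e}
piece 2:b rests on {1:e}
piece 3:i rests on {2:b}
piece 4:u — minimal
piece 5:b rests on {3:i}
piece 6:b rests on {5:b}
piece 7:b rests on {6:b}
minimal pieces: {0:e, 4:u}
ways to finish when only these pieces remain (= sum over removing one remaining piece with nothing left below it):
  1 left: {4}→1  {7}→1
  2 left: {4,7}→2  {6,7}→1
  3 left: {4,6,7}→3  {5,6,7}→1
  4 left: {3,5,6,7}→1  {4,5,6,7}→4
  5 left: {2,3,5,6,7}→1  {3,4,5,6,7}→5
  6 left: {1,2,3,5,6,7}→1  {2,3,4,5,6,7}→6
  placing 0:e first → 7 extensions
  placing 4:u first → 1 extensions
total linear extensions = 8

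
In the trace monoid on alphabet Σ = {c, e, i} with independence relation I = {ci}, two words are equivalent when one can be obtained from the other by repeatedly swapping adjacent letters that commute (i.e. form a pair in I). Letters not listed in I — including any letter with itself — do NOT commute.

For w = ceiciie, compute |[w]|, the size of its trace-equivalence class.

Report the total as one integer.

piece 0:c — minimal
piece 1:e rests on {0:c}
piece 2:i rests on {1:e}
piece 3:c rests on {1:e}
piece 4:i rests on {2:i}
piece 5:i rests on {4:i}
piece 6:e rests on {3:c, 5:i}
minimal pieces: {0:c}
ways to finish when only these pieces remain (= sum over removing one remaining piece with nothing left below it):
  1 left: {6}→1
  2 left: {3,6}→1  {5,6}→1
  3 left: {3,5,6}→2  {4,5,6}→1
  4 left: {2,4,5,6}→1  {3,4,5,6}→3
  5 left: {2,3,4,5,6}→4
  placing 0:c first → 4 extensions

4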